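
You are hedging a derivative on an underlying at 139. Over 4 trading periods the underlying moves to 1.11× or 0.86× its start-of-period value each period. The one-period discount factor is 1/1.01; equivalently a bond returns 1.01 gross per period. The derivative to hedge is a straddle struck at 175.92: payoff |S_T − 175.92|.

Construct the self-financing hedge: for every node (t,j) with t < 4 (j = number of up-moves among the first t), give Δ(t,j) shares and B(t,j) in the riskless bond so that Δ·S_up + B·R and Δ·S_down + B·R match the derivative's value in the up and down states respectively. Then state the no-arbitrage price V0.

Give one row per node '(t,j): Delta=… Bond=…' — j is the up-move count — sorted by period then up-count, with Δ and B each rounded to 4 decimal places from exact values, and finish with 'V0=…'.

Since d<R<u, set p* = (R−d)/(u−d) = 0.6000; price each node as the discounted p*-expectation of its children.
Payoff layer (t=4): V(4,0)=99.8859, V(4,1)=77.7829, V(4,2)=49.2547, V(4,3)=12.4334, V(4,4)=35.0918
  t=3,j=0: stock 88.4118 → up 98.1371 (V=77.7829), down 76.0341 (V=99.8859). Price 85.7664; hedge Δ=-1.0000, bond B=174.1782.
  t=3,j=1: stock 114.1129 → up 126.6653 (V=49.2547), down 98.1371 (V=77.7829). Price 60.0653; hedge Δ=-1.0000, bond B=174.1782.
  t=3,j=2: stock 147.2852 → up 163.4866 (V=12.4334), down 126.6653 (V=49.2547). Price 26.8930; hedge Δ=-1.0000, bond B=174.1782.
  t=3,j=3: stock 190.1007 → up 211.0118 (V=35.0918), down 163.4866 (V=12.4334). Price 25.7707; hedge Δ=0.4768, bond B=-64.8629.
  t=2,j=0: stock 102.8044 → up 114.1129 (V=60.0653), down 88.4118 (V=85.7664). Price 69.6493; hedge Δ=-1.0000, bond B=172.4537.
  t=2,j=1: stock 132.6894 → up 147.2852 (V=26.8930), down 114.1129 (V=60.0653). Price 39.7643; hedge Δ=-1.0000, bond B=172.4537.
  t=2,j=2: stock 171.2619 → up 190.1007 (V=25.7707), down 147.2852 (V=26.8930). Price 25.9600; hedge Δ=-0.0262, bond B=30.4491.
  t=1,j=0: stock 119.5400 → up 132.6894 (V=39.7643), down 102.8044 (V=69.6493). Price 51.2062; hedge Δ=-1.0000, bond B=170.7462.
  t=1,j=1: stock 154.2900 → up 171.2619 (V=25.9600), down 132.6894 (V=39.7643). Price 31.1700; hedge Δ=-0.3579, bond B=86.3870.
  t=0,j=0: stock 139.0000 → up 154.2900 (V=31.1700), down 119.5400 (V=51.2062). Price 38.7965; hedge Δ=-0.5766, bond B=118.9413.
Check: Δ(0,0)·S0 + B(0,0) = 38.7965 = V0.

(0,0): Delta=-0.5766 Bond=118.9413
(1,0): Delta=-1.0000 Bond=170.7462
(1,1): Delta=-0.3579 Bond=86.3870
(2,0): Delta=-1.0000 Bond=172.4537
(2,1): Delta=-1.0000 Bond=172.4537
(2,2): Delta=-0.0262 Bond=30.4491
(3,0): Delta=-1.0000 Bond=174.1782
(3,1): Delta=-1.0000 Bond=174.1782
(3,2): Delta=-1.0000 Bond=174.1782
(3,3): Delta=0.4768 Bond=-64.8629
V0=38.7965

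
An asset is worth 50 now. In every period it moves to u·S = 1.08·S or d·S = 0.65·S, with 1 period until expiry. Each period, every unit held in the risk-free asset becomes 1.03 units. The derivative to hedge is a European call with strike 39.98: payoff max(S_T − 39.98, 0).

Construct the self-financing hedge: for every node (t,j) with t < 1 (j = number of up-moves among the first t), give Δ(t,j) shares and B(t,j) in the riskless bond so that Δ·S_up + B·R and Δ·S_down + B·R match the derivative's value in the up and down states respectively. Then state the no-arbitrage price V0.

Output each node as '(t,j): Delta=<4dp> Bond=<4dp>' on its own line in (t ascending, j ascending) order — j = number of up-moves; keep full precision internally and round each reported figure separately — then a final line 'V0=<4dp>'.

(0,0): Delta=0.6521 Bond=-20.5758
V0=12.0289

The replicating-portfolio and risk-neutral prices coincide; use p* = (1.03−0.65)/(1.08−0.65) = 0.8837 for the latter.
At expiry t=1: V(1,0)=0.0000, V(1,1)=14.0200
  t=0,j=0: stock 50.0000 → up 54.0000 (V=14.0200), down 32.5000 (V=0.0000). Price 12.0289; hedge Δ=0.6521, bond B=-20.5758.
Each (Δ,B) replicates both successor values, so the strategy is self-financing and V0 is arbitrage-free.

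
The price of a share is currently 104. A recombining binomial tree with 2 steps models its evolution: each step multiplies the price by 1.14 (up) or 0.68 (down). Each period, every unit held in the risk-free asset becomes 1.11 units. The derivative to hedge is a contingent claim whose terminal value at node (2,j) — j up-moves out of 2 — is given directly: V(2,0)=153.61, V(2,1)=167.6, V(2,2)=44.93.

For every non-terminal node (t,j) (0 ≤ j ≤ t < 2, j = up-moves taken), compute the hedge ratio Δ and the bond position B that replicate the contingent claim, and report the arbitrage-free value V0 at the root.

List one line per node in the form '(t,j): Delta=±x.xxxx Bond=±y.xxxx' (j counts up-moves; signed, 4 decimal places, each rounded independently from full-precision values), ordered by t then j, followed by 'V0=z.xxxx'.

No-arbitrage ⇒ martingale measure with p* = (R−d)/(u−d) = 0.9348.
Terminal values V(2,·): V(2,0)=153.6100, V(2,1)=167.6000, V(2,2)=44.9300
Node (1,0) S=70.7200: V=(p*·167.6000+(1−p*)·153.6100)/1.11=150.1690; Δ=(167.6000−153.6100)/(80.6208−48.0896)=0.4300; B=V−Δ·S=119.7560
Node (1,1) S=118.5600: V=(p*·44.9300+(1−p*)·167.6000)/1.11=47.6849; Δ=(44.9300−167.6000)/(135.1584−80.6208)=-2.2493; B=V−Δ·S=314.3588
Node (0,0) S=104.0000: V=(p*·47.6849+(1−p*)·150.1690)/1.11=48.9807; Δ=(47.6849−150.1690)/(118.5600−70.7200)=-2.1422; B=V−Δ·S=271.7723
The time-0 hedge costs 48.9807, which is the no-arbitrage price.

(0,0): Delta=-2.1422 Bond=271.7723
(1,0): Delta=0.4300 Bond=119.7560
(1,1): Delta=-2.2493 Bond=314.3588
V0=48.9807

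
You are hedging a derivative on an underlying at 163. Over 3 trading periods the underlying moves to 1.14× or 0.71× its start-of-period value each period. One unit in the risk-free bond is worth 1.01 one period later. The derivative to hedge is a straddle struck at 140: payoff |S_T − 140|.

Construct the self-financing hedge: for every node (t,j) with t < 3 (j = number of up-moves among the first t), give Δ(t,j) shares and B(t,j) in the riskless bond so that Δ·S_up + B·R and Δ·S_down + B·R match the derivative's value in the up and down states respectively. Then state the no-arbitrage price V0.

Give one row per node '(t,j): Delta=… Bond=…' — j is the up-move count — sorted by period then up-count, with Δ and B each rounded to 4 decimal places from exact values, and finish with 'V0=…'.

Since d<R<u, set p* = (R−d)/(u−d) = 0.6977; price each node as the discounted p*-expectation of its children.
At expiry t=3: V(3,0)=81.6605, V(3,1)=46.3281, V(3,2)=10.4027, V(3,3)=101.4917
Node (2,0) S=82.1683: V=(p*·46.3281+(1−p*)·81.6605)/1.01=56.4456; Δ=(46.3281−81.6605)/(93.6719−58.3395)=-1.0000; B=V−Δ·S=138.6139
Node (2,1) S=131.9322: V=(p*·10.4027+(1−p*)·46.3281)/1.01=21.0534; Δ=(10.4027−46.3281)/(150.4027−93.6719)=-0.6333; B=V−Δ·S=104.6009
Node (2,2) S=211.8348: V=(p*·101.4917+(1−p*)·10.4027)/1.01=73.2209; Δ=(101.4917−10.4027)/(241.4917−150.4027)=1.0000; B=V−Δ·S=-138.6139
Node (1,0) S=115.7300: V=(p*·21.0534+(1−p*)·56.4456)/1.01=31.4389; Δ=(21.0534−56.4456)/(131.9322−82.1683)=-0.7112; B=V−Δ·S=113.7464
Node (1,1) S=185.8200: V=(p*·73.2209+(1−p*)·21.0534)/1.01=56.8805; Δ=(73.2209−21.0534)/(211.8348−131.9322)=0.6529; B=V−Δ·S=-64.4394
Node (0,0) S=163.0000: V=(p*·56.8805+(1−p*)·31.4389)/1.01=48.7019; Δ=(56.8805−31.4389)/(185.8200−115.7300)=0.3630; B=V−Δ·S=-10.4647
Self-financing check: at every node Δ·S+B equals the discounted successor values.

(0,0): Delta=0.3630 Bond=-10.4647
(1,0): Delta=-0.7112 Bond=113.7464
(1,1): Delta=0.6529 Bond=-64.4394
(2,0): Delta=-1.0000 Bond=138.6139
(2,1): Delta=-0.6333 Bond=104.6009
(2,2): Delta=1.0000 Bond=-138.6139
V0=48.7019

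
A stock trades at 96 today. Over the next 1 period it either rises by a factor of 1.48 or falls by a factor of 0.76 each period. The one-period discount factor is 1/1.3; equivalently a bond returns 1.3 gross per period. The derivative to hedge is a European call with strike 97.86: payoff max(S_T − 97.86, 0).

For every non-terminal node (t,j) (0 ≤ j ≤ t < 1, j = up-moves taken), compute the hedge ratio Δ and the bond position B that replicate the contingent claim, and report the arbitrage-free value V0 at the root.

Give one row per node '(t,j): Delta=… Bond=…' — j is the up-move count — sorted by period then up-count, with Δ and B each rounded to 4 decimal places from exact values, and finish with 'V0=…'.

(0,0): Delta=0.6398 Bond=-35.9051
V0=25.5115

The replicating-portfolio and risk-neutral prices coincide; use p* = (1.3−0.76)/(1.48−0.76) = 0.7500 for the latter.
At expiry t=1: V(1,0)=0.0000, V(1,1)=44.2200
  t=0,j=0: stock 96.0000 → up 142.0800 (V=44.2200), down 72.9600 (V=0.0000). Price 25.5115; hedge Δ=0.6398, bond B=-35.9051.
Check: Δ(0,0)·S0 + B(0,0) = 25.5115 = V0.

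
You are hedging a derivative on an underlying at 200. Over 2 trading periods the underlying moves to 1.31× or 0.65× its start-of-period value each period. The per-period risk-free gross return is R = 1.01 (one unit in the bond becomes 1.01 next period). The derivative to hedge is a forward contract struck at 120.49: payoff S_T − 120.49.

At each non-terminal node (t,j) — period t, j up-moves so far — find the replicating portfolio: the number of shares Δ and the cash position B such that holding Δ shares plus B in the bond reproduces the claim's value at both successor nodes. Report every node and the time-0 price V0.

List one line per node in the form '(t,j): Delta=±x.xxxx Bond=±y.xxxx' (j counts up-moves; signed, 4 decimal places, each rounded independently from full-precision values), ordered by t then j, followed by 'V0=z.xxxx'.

No-arbitrage ⇒ martingale measure with p* = (R−d)/(u−d) = 0.5455.
Terminal payoffs: V(2,0)=-35.9900, V(2,1)=49.8100, V(2,2)=222.7300
(1,0): S=130.0000. Δ = (V_up−V_dn)/(S_up−S_dn) = (49.8100−-35.9900)/(170.3000−84.5000) = 1.0000. V = [p*·49.8100 + (1−p*)·-35.9900]/1.01 = 10.7030. B = V − Δ·S = -119.2970.
(1,1): S=262.0000. Δ = (V_up−V_dn)/(S_up−S_dn) = (222.7300−49.8100)/(343.2200−170.3000) = 1.0000. V = [p*·222.7300 + (1−p*)·49.8100]/1.01 = 142.7030. B = V − Δ·S = -119.2970.
(0,0): S=200.0000. Δ = (V_up−V_dn)/(S_up−S_dn) = (142.7030−10.7030)/(262.0000−130.0000) = 1.0000. V = [p*·142.7030 + (1−p*)·10.7030]/1.01 = 81.8841. B = V − Δ·S = -118.1159.
The time-0 hedge costs 81.8841, which is the no-arbitrage price.

(0,0): Delta=1.0000 Bond=-118.1159
(1,0): Delta=1.0000 Bond=-119.2970
(1,1): Delta=1.0000 Bond=-119.2970
V0=81.8841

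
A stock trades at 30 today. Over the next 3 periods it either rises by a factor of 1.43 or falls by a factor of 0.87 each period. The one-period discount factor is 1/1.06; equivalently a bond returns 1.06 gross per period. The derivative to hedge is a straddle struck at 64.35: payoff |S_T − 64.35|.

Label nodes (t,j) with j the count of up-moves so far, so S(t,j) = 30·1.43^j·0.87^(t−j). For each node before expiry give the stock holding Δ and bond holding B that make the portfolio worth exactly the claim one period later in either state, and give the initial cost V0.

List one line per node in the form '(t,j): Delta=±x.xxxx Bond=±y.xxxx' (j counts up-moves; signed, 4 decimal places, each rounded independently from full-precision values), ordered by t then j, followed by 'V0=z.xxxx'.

(0,0): Delta=-0.7149 Bond=47.0093
(1,0): Delta=-1.0000 Bond=57.2713
(1,1): Delta=-0.3771 Bond=35.3387
(2,0): Delta=-1.0000 Bond=60.7075
(2,1): Delta=-1.0000 Bond=60.7075
(2,2): Delta=0.3609 Bond=-7.8144
V0=25.5626

Risk-neutral probability p* = (R−d)/(u−d) = (1.06−0.87)/(1.43−0.87) = 0.3393.
Terminal payoffs: V(3,0)=44.5949, V(3,1)=31.8790, V(3,2)=10.9781, V(3,3)=23.3762
(2,0): S=22.7070. Δ = (V_up−V_dn)/(S_up−S_dn) = (31.8790−44.5949)/(32.4710−19.7551) = -1.0000. V = [p*·31.8790 + (1−p*)·44.5949]/1.06 = 38.0005. B = V − Δ·S = 60.7075.
(2,1): S=37.3230. Δ = (V_up−V_dn)/(S_up−S_dn) = (10.9781−31.8790)/(53.3719−32.4710) = -1.0000. V = [p*·10.9781 + (1−p*)·31.8790]/1.06 = 23.3845. B = V − Δ·S = 60.7075.
(2,2): S=61.3470. Δ = (V_up−V_dn)/(S_up−S_dn) = (23.3762−10.9781)/(87.7262−53.3719) = 0.3609. V = [p*·23.3762 + (1−p*)·10.9781]/1.06 = 14.3251. B = V − Δ·S = -7.8144.
(1,0): S=26.1000. Δ = (V_up−V_dn)/(S_up−S_dn) = (23.3845−38.0005)/(37.3230−22.7070) = -1.0000. V = [p*·23.3845 + (1−p*)·38.0005]/1.06 = 31.1713. B = V − Δ·S = 57.2713.
(1,1): S=42.9000. Δ = (V_up−V_dn)/(S_up−S_dn) = (14.3251−23.3845)/(61.3470−37.3230) = -0.3771. V = [p*·14.3251 + (1−p*)·23.3845]/1.06 = 19.1611. B = V − Δ·S = 35.3387.
(0,0): S=30.0000. Δ = (V_up−V_dn)/(S_up−S_dn) = (19.1611−31.1713)/(42.9000−26.1000) = -0.7149. V = [p*·19.1611 + (1−p*)·31.1713]/1.06 = 25.5626. B = V − Δ·S = 47.0093.
Each (Δ,B) replicates both successor values, so the strategy is self-financing and V0 is arbitrage-free.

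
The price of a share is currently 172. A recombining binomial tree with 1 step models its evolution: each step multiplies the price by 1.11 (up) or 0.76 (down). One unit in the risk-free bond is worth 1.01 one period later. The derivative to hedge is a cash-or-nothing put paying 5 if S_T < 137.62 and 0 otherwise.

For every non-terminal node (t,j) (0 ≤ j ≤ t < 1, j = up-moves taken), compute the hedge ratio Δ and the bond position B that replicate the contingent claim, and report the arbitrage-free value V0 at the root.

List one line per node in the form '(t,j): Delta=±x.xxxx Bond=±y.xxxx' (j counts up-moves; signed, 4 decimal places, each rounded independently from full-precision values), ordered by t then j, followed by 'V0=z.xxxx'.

Since d<R<u, set p* = (R−d)/(u−d) = 0.7143; price each node as the discounted p*-expectation of its children.
Payoff layer (t=1): V(1,0)=5.0000, V(1,1)=0.0000
(0,0): S=172.0000. Δ = (V_up−V_dn)/(S_up−S_dn) = (0.0000−5.0000)/(190.9200−130.7200) = -0.0831. V = [p*·0.0000 + (1−p*)·5.0000]/1.01 = 1.4144. B = V − Δ·S = 15.7001.
Self-financing check: at every node Δ·S+B equals the discounted successor values.

(0,0): Delta=-0.0831 Bond=15.7001
V0=1.4144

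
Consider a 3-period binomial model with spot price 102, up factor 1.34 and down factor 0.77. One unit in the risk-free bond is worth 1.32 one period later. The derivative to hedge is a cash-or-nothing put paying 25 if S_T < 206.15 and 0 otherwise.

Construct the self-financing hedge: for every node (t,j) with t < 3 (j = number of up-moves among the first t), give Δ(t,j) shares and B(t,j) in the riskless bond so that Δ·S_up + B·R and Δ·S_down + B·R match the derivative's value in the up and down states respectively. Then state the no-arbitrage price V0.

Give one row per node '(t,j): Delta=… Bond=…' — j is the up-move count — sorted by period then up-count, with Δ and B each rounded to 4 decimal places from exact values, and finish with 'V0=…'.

Risk-neutral probability p* = (R−d)/(u−d) = (1.32−0.77)/(1.34−0.77) = 0.9649.
Payoff layer (t=3): V(3,0)=25.0000, V(3,1)=25.0000, V(3,2)=25.0000, V(3,3)=0.0000
(2,0): S=60.4758. Δ = (V_up−V_dn)/(S_up−S_dn) = (25.0000−25.0000)/(81.0376−46.5664) = 0.0000. V = [p*·25.0000 + (1−p*)·25.0000]/1.32 = 18.9394. B = V − Δ·S = 18.9394.
(2,1): S=105.2436. Δ = (V_up−V_dn)/(S_up−S_dn) = (25.0000−25.0000)/(141.0264−81.0376) = 0.0000. V = [p*·25.0000 + (1−p*)·25.0000]/1.32 = 18.9394. B = V − Δ·S = 18.9394.
(2,2): S=183.1512. Δ = (V_up−V_dn)/(S_up−S_dn) = (0.0000−25.0000)/(245.4226−141.0264) = -0.2395. V = [p*·0.0000 + (1−p*)·25.0000]/1.32 = 0.6645. B = V − Δ·S = 44.5242.
(1,0): S=78.5400. Δ = (V_up−V_dn)/(S_up−S_dn) = (18.9394−18.9394)/(105.2436−60.4758) = 0.0000. V = [p*·18.9394 + (1−p*)·18.9394]/1.32 = 14.3480. B = V − Δ·S = 14.3480.
(1,1): S=136.6800. Δ = (V_up−V_dn)/(S_up−S_dn) = (0.6645−18.9394)/(183.1512−105.2436) = -0.2346. V = [p*·0.6645 + (1−p*)·18.9394]/1.32 = 0.9892. B = V − Δ·S = 33.0504.
(0,0): S=102.0000. Δ = (V_up−V_dn)/(S_up−S_dn) = (0.9892−14.3480)/(136.6800−78.5400) = -0.2298. V = [p*·0.9892 + (1−p*)·14.3480]/1.32 = 1.1045. B = V − Δ·S = 24.5410.
Self-financing check: at every node Δ·S+B equals the discounted successor values.

(0,0): Delta=-0.2298 Bond=24.5410
(1,0): Delta=0.0000 Bond=14.3480
(1,1): Delta=-0.2346 Bond=33.0504
(2,0): Delta=0.0000 Bond=18.9394
(2,1): Delta=0.0000 Bond=18.9394
(2,2): Delta=-0.2395 Bond=44.5242
V0=1.1045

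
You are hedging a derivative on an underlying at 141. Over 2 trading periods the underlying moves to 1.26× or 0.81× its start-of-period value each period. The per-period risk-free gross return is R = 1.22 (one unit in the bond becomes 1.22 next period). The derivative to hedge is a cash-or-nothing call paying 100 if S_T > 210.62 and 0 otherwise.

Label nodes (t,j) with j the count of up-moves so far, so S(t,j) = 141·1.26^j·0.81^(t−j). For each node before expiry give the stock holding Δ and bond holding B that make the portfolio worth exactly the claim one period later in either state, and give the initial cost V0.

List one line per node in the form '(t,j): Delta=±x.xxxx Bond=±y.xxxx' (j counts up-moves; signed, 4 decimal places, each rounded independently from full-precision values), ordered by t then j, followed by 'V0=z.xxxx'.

The replicating-portfolio and risk-neutral prices coincide; use p* = (1.22−0.81)/(1.26−0.81) = 0.9111 for the latter.
Payoff layer (t=2): V(2,0)=0.0000, V(2,1)=0.0000, V(2,2)=100.0000
  t=1,j=0: stock 114.2100 → up 143.9046 (V=0.0000), down 92.5101 (V=0.0000). Price 0.0000; hedge Δ=0.0000, bond B=0.0000.
  t=1,j=1: stock 177.6600 → up 223.8516 (V=100.0000), down 143.9046 (V=0.0000). Price 74.6812; hedge Δ=1.2508, bond B=-147.5410.
  t=0,j=0: stock 141.0000 → up 177.6600 (V=74.6812), down 114.2100 (V=0.0000). Price 55.7729; hedge Δ=1.1770, bond B=-110.1854.
Root portfolio cost Δ·141+B reproduces V0=55.7729.

(0,0): Delta=1.1770 Bond=-110.1854
(1,0): Delta=0.0000 Bond=0.0000
(1,1): Delta=1.2508 Bond=-147.5410
V0=55.7729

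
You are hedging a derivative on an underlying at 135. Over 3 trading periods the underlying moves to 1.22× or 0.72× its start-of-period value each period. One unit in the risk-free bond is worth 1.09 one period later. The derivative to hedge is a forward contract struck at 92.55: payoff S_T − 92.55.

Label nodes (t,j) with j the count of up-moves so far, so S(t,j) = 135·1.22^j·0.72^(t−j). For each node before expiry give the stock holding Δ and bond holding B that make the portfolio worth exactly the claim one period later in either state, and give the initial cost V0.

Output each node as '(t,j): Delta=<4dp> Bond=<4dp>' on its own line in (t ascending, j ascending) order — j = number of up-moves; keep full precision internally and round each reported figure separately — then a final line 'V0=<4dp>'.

(0,0): Delta=1.0000 Bond=-71.4656
(1,0): Delta=1.0000 Bond=-77.8975
(1,1): Delta=1.0000 Bond=-77.8975
(2,0): Delta=1.0000 Bond=-84.9083
(2,1): Delta=1.0000 Bond=-84.9083
(2,2): Delta=1.0000 Bond=-84.9083
V0=63.5344

Since d<R<u, set p* = (R−d)/(u−d) = 0.7400; price each node as the discounted p*-expectation of its children.
Terminal payoffs: V(3,0)=-42.1615, V(3,1)=-7.1695, V(3,2)=52.1225, V(3,3)=152.5895
  t=2,j=0: stock 69.9840 → up 85.3805 (V=-7.1695), down 50.3885 (V=-42.1615). Price -14.9243; hedge Δ=1.0000, bond B=-84.9083.
  t=2,j=1: stock 118.5840 → up 144.6725 (V=52.1225), down 85.3805 (V=-7.1695). Price 33.6757; hedge Δ=1.0000, bond B=-84.9083.
  t=2,j=2: stock 200.9340 → up 245.1395 (V=152.5895), down 144.6725 (V=52.1225). Price 116.0257; hedge Δ=1.0000, bond B=-84.9083.
  t=1,j=0: stock 97.2000 → up 118.5840 (V=33.6757), down 69.9840 (V=-14.9243). Price 19.3025; hedge Δ=1.0000, bond B=-77.8975.
  t=1,j=1: stock 164.7000 → up 200.9340 (V=116.0257), down 118.5840 (V=33.6757). Price 86.8025; hedge Δ=1.0000, bond B=-77.8975.
  t=0,j=0: stock 135.0000 → up 164.7000 (V=86.8025), down 97.2000 (V=19.3025). Price 63.5344; hedge Δ=1.0000, bond B=-71.4656.
Self-financing check: at every node Δ·S+B equals the discounted successor values.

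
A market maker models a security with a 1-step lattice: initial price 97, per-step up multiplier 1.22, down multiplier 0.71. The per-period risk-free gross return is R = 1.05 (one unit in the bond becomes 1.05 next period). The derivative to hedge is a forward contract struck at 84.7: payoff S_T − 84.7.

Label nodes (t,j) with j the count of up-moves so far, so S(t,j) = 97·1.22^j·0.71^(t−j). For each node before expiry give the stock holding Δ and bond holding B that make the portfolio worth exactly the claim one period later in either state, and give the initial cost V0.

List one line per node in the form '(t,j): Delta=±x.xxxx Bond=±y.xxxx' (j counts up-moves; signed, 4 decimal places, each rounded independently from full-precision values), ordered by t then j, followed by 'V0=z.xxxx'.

(0,0): Delta=1.0000 Bond=-80.6667
V0=16.3333

Since d<R<u, set p* = (R−d)/(u−d) = 0.6667; price each node as the discounted p*-expectation of its children.
Payoff layer (t=1): V(1,0)=-15.8300, V(1,1)=33.6400
(0,0): S=97.0000. Δ = (V_up−V_dn)/(S_up−S_dn) = (33.6400−-15.8300)/(118.3400−68.8700) = 1.0000. V = [p*·33.6400 + (1−p*)·-15.8300]/1.05 = 16.3333. B = V − Δ·S = -80.6667.
Root portfolio cost Δ·97+B reproduces V0=16.3333.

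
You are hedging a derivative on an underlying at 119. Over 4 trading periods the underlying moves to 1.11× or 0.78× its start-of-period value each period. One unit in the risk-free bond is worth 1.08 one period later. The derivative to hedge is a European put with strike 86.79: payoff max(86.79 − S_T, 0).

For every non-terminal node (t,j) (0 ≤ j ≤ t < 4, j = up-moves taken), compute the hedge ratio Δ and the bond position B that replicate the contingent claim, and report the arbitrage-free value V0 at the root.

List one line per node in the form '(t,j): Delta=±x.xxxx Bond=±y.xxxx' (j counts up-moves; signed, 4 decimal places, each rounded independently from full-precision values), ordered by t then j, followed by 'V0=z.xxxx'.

(0,0): Delta=-0.0113 Bond=1.3913
(1,0): Delta=-0.1158 Bond=11.2087
(1,1): Delta=-0.0039 Bond=0.5320
(2,0): Delta=-0.9150 Bond=69.9622
(2,1): Delta=-0.0597 Bond=6.3198
(2,2): Delta=0.0000 Bond=0.0000
(3,0): Delta=-1.0000 Bond=80.3611
(3,1): Delta=-0.9090 Bond=75.0789
(3,2): Delta=0.0000 Bond=0.0000
(3,3): Delta=0.0000 Bond=0.0000
V0=0.0506

Under the risk-neutral measure, an up-move has probability p* = (R−d)/(u−d) = 0.9091 and values discount at R = 1.08.
Terminal payoffs: V(4,0)=42.7421, V(4,1)=24.1064, V(4,2)=0.0000, V(4,3)=0.0000, V(4,4)=0.0000
  t=3,j=0: stock 56.4717 → up 62.6836 (V=24.1064), down 44.0479 (V=42.7421). Price 23.8894; hedge Δ=-1.0000, bond B=80.3611.
  t=3,j=1: stock 80.3636 → up 89.2035 (V=0.0000), down 62.6836 (V=24.1064). Price 2.0292; hedge Δ=-0.9090, bond B=75.0789.
  t=3,j=2: stock 114.3635 → up 126.9435 (V=0.0000), down 89.2035 (V=0.0000). Price 0.0000; hedge Δ=0.0000, bond B=0.0000.
  t=3,j=3: stock 162.7481 → up 180.6504 (V=0.0000), down 126.9435 (V=0.0000). Price 0.0000; hedge Δ=0.0000, bond B=0.0000.
  t=2,j=0: stock 72.3996 → up 80.3636 (V=2.0292), down 56.4717 (V=23.8894). Price 3.7189; hedge Δ=-0.9150, bond B=69.9622.
  t=2,j=1: stock 103.0302 → up 114.3635 (V=0.0000), down 80.3636 (V=2.0292). Price 0.1708; hedge Δ=-0.0597, bond B=6.3198.
  t=2,j=2: stock 146.6199 → up 162.7481 (V=0.0000), down 114.3635 (V=0.0000). Price 0.0000; hedge Δ=0.0000, bond B=0.0000.
  t=1,j=0: stock 92.8200 → up 103.0302 (V=0.1708), down 72.3996 (V=3.7189). Price 0.4568; hedge Δ=-0.1158, bond B=11.2087.
  t=1,j=1: stock 132.0900 → up 146.6199 (V=0.0000), down 103.0302 (V=0.1708). Price 0.0144; hedge Δ=-0.0039, bond B=0.5320.
  t=0,j=0: stock 119.0000 → up 132.0900 (V=0.0144), down 92.8200 (V=0.4568). Price 0.0506; hedge Δ=-0.0113, bond B=1.3913.
Check: Δ(0,0)·S0 + B(0,0) = 0.0506 = V0.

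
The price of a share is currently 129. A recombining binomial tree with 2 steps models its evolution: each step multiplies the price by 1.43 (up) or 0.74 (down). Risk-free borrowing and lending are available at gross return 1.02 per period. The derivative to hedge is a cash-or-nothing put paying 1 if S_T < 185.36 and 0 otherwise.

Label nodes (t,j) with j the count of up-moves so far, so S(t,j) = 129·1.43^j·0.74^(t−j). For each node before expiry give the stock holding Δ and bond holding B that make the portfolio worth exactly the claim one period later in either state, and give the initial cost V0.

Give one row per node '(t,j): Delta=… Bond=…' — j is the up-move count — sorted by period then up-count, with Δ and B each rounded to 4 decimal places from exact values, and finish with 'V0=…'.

(0,0): Delta=-0.0045 Bond=1.3795
(1,0): Delta=0.0000 Bond=0.9804
(1,1): Delta=-0.0079 Bond=2.0318
V0=0.8029

Under the risk-neutral measure, an up-move has probability p* = (R−d)/(u−d) = 0.4058 and values discount at R = 1.02.
At expiry t=2: V(2,0)=1.0000, V(2,1)=1.0000, V(2,2)=0.0000
Node (1,0) S=95.4600: V=(p*·1.0000+(1−p*)·1.0000)/1.02=0.9804; Δ=(1.0000−1.0000)/(136.5078−70.6404)=0.0000; B=V−Δ·S=0.9804
Node (1,1) S=184.4700: V=(p*·0.0000+(1−p*)·1.0000)/1.02=0.5826; Δ=(0.0000−1.0000)/(263.7921−136.5078)=-0.0079; B=V−Δ·S=2.0318
Node (0,0) S=129.0000: V=(p*·0.5826+(1−p*)·0.9804)/1.02=0.8029; Δ=(0.5826−0.9804)/(184.4700−95.4600)=-0.0045; B=V−Δ·S=1.3795
Root portfolio cost Δ·129+B reproduces V0=0.8029.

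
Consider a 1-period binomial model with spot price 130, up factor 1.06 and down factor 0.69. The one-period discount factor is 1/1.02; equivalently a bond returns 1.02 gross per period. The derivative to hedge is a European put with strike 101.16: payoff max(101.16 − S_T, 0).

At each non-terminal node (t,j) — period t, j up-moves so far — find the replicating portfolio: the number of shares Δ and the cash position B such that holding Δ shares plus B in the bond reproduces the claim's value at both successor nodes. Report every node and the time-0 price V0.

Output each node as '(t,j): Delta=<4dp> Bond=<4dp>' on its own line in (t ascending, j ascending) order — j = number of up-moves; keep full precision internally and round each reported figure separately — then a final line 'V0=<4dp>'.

Since d<R<u, set p* = (R−d)/(u−d) = 0.8919; price each node as the discounted p*-expectation of its children.
Terminal values V(1,·): V(1,0)=11.4600, V(1,1)=0.0000
Node (0,0) S=130.0000: V=(p*·0.0000+(1−p*)·11.4600)/1.02=1.2146; Δ=(0.0000−11.4600)/(137.8000−89.7000)=-0.2383; B=V−Δ·S=32.1876
Check: Δ(0,0)·S0 + B(0,0) = 1.2146 = V0.

(0,0): Delta=-0.2383 Bond=32.1876
V0=1.2146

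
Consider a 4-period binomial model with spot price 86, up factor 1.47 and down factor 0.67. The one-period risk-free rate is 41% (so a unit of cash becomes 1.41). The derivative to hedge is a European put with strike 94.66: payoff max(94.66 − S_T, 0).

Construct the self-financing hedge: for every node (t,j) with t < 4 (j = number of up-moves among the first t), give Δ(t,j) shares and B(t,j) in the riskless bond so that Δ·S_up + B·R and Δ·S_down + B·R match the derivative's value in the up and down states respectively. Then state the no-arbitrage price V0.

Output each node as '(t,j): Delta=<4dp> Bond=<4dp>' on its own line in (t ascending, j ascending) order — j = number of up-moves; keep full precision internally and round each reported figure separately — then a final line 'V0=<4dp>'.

(0,0): Delta=-0.0149 Bond=1.3897
(1,0): Delta=-0.1749 Bond=11.1780
(1,1): Delta=-0.0090 Bond=1.2120
(2,0): Delta=-1.0000 Bond=47.6133
(2,1): Delta=-0.1444 Bond=13.1784
(2,2): Delta=-0.0040 Bond=0.7790
(3,0): Delta=-1.0000 Bond=67.1348
(3,1): Delta=-1.0000 Bond=67.1348
(3,2): Delta=-0.1128 Bond=14.6447
(3,3): Delta=0.0000 Bond=0.0000
V0=0.1051

Since d<R<u, set p* = (R−d)/(u−d) = 0.9250; price each node as the discounted p*-expectation of its children.
At expiry t=4: V(4,0)=77.3300, V(4,1)=56.6375, V(4,2)=11.2376, V(4,3)=0.0000, V(4,4)=0.0000
(3,0): S=25.8656. Δ = (V_up−V_dn)/(S_up−S_dn) = (56.6375−77.3300)/(38.0225−17.3300) = -1.0000. V = [p*·56.6375 + (1−p*)·77.3300]/1.41 = 41.2691. B = V − Δ·S = 67.1348.
(3,1): S=56.7499. Δ = (V_up−V_dn)/(S_up−S_dn) = (11.2376−56.6375)/(83.4224−38.0225) = -1.0000. V = [p*·11.2376 + (1−p*)·56.6375]/1.41 = 10.3848. B = V − Δ·S = 67.1348.
(3,2): S=124.5111. Δ = (V_up−V_dn)/(S_up−S_dn) = (0.0000−11.2376)/(183.0313−83.4224) = -0.1128. V = [p*·0.0000 + (1−p*)·11.2376]/1.41 = 0.5977. B = V − Δ·S = 14.6447.
(3,3): S=273.1810. Δ = (V_up−V_dn)/(S_up−S_dn) = (0.0000−0.0000)/(401.5760−183.0313) = 0.0000. V = [p*·0.0000 + (1−p*)·0.0000]/1.41 = 0.0000. B = V − Δ·S = 0.0000.
(2,0): S=38.6054. Δ = (V_up−V_dn)/(S_up−S_dn) = (10.3848−41.2691)/(56.7499−25.8656) = -1.0000. V = [p*·10.3848 + (1−p*)·41.2691]/1.41 = 9.0079. B = V − Δ·S = 47.6133.
(2,1): S=84.7014. Δ = (V_up−V_dn)/(S_up−S_dn) = (0.5977−10.3848)/(124.5111−56.7499) = -0.1444. V = [p*·0.5977 + (1−p*)·10.3848]/1.41 = 0.9445. B = V − Δ·S = 13.1784.
(2,2): S=185.8374. Δ = (V_up−V_dn)/(S_up−S_dn) = (0.0000−0.5977)/(273.1810−124.5111) = -0.0040. V = [p*·0.0000 + (1−p*)·0.5977]/1.41 = 0.0318. B = V − Δ·S = 0.7790.
(1,0): S=57.6200. Δ = (V_up−V_dn)/(S_up−S_dn) = (0.9445−9.0079)/(84.7014−38.6054) = -0.1749. V = [p*·0.9445 + (1−p*)·9.0079]/1.41 = 1.0988. B = V − Δ·S = 11.1780.
(1,1): S=126.4200. Δ = (V_up−V_dn)/(S_up−S_dn) = (0.0318−0.9445)/(185.8374−84.7014) = -0.0090. V = [p*·0.0318 + (1−p*)·0.9445]/1.41 = 0.0711. B = V − Δ·S = 1.2120.
(0,0): S=86.0000. Δ = (V_up−V_dn)/(S_up−S_dn) = (0.0711−1.0988)/(126.4200−57.6200) = -0.0149. V = [p*·0.0711 + (1−p*)·1.0988]/1.41 = 0.1051. B = V − Δ·S = 1.3897.
Each (Δ,B) replicates both successor values, so the strategy is self-financing and V0 is arbitrage-free.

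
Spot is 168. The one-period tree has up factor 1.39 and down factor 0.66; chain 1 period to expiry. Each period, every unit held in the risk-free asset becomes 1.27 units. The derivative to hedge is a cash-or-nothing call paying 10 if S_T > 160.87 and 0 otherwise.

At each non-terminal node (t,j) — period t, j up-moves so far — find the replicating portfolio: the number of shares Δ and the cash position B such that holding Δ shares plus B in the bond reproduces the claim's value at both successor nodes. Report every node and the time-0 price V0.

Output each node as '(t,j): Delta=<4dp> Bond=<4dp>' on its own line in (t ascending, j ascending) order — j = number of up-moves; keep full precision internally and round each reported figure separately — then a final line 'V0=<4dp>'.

(0,0): Delta=0.0815 Bond=-7.1190
V0=6.5797

No-arbitrage ⇒ martingale measure with p* = (R−d)/(u−d) = 0.8356.
Terminal payoffs: V(1,0)=0.0000, V(1,1)=10.0000
(0,0): S=168.0000. Δ = (V_up−V_dn)/(S_up−S_dn) = (10.0000−0.0000)/(233.5200−110.8800) = 0.0815. V = [p*·10.0000 + (1−p*)·0.0000]/1.27 = 6.5797. B = V − Δ·S = -7.1190.
Check: Δ(0,0)·S0 + B(0,0) = 6.5797 = V0.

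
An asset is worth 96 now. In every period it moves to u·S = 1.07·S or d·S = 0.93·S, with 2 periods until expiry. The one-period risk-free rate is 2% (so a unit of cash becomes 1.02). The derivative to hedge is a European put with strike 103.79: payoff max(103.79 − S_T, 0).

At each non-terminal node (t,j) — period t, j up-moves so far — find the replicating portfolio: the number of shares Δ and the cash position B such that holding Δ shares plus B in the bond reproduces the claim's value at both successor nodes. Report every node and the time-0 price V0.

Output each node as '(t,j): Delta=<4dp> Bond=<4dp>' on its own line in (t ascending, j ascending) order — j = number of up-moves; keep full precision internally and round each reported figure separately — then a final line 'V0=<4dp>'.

Under the risk-neutral measure, an up-move has probability p* = (R−d)/(u−d) = 0.6429 and values discount at R = 1.02.
Terminal values V(2,·): V(2,0)=20.7596, V(2,1)=8.2604, V(2,2)=0.0000
(1,0): S=89.2800. Δ = (V_up−V_dn)/(S_up−S_dn) = (8.2604−20.7596)/(95.5296−83.0304) = -1.0000. V = [p*·8.2604 + (1−p*)·20.7596]/1.02 = 12.4749. B = V − Δ·S = 101.7549.
(1,1): S=102.7200. Δ = (V_up−V_dn)/(S_up−S_dn) = (0.0000−8.2604)/(109.9104−95.5296) = -0.5744. V = [p*·0.0000 + (1−p*)·8.2604]/1.02 = 2.8923. B = V − Δ·S = 61.8952.
(0,0): S=96.0000. Δ = (V_up−V_dn)/(S_up−S_dn) = (2.8923−12.4749)/(102.7200−89.2800) = -0.7130. V = [p*·2.8923 + (1−p*)·12.4749]/1.02 = 6.1908. B = V − Δ·S = 74.6380.
Root portfolio cost Δ·96+B reproduces V0=6.1908.

(0,0): Delta=-0.7130 Bond=74.6380
(1,0): Delta=-1.0000 Bond=101.7549
(1,1): Delta=-0.5744 Bond=61.8952
V0=6.1908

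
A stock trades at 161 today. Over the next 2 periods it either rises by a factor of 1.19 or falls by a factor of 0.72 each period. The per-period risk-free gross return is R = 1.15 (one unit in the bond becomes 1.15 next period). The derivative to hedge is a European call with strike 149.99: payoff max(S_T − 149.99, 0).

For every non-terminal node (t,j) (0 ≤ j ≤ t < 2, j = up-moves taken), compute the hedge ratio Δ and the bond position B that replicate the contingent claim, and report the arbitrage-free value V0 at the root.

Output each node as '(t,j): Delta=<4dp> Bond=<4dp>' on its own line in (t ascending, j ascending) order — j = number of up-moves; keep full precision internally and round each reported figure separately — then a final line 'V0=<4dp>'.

(0,0): Delta=0.8201 Bond=-82.6639
(1,0): Delta=0.0000 Bond=0.0000
(1,1): Delta=0.8662 Bond=-103.9066
V0=49.3687

Since d<R<u, set p* = (R−d)/(u−d) = 0.9149; price each node as the discounted p*-expectation of its children.
At expiry t=2: V(2,0)=0.0000, V(2,1)=0.0000, V(2,2)=78.0021
(1,0): S=115.9200. Δ = (V_up−V_dn)/(S_up−S_dn) = (0.0000−0.0000)/(137.9448−83.4624) = 0.0000. V = [p*·0.0000 + (1−p*)·0.0000]/1.15 = 0.0000. B = V − Δ·S = 0.0000.
(1,1): S=191.5900. Δ = (V_up−V_dn)/(S_up−S_dn) = (78.0021−0.0000)/(227.9921−137.9448) = 0.8662. V = [p*·78.0021 + (1−p*)·0.0000]/1.15 = 62.0553. B = V − Δ·S = -103.9066.
(0,0): S=161.0000. Δ = (V_up−V_dn)/(S_up−S_dn) = (62.0553−0.0000)/(191.5900−115.9200) = 0.8201. V = [p*·62.0553 + (1−p*)·0.0000]/1.15 = 49.3687. B = V − Δ·S = -82.6639.
The time-0 hedge costs 49.3687, which is the no-arbitrage price.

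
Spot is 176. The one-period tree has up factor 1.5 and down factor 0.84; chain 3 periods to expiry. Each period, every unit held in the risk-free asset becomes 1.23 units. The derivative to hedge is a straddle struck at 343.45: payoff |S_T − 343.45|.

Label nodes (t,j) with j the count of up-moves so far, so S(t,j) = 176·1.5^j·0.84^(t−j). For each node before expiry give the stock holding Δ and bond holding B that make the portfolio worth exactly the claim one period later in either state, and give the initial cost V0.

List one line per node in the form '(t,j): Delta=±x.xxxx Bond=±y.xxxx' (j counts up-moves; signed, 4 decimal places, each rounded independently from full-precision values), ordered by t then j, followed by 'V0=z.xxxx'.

Under the risk-neutral measure, an up-move has probability p* = (R−d)/(u−d) = 0.5909 and values discount at R = 1.23.
Terminal payoffs: V(3,0)=239.1341, V(3,1)=157.1716, V(3,2)=10.8100, V(3,3)=250.5500
Node (2,0) S=124.1856: V=(p*·157.1716+(1−p*)·239.1341)/1.23=155.0420; Δ=(157.1716−239.1341)/(186.2784−104.3159)=-1.0000; B=V−Δ·S=279.2276
Node (2,1) S=221.7600: V=(p*·10.8100+(1−p*)·157.1716)/1.23=57.4676; Δ=(10.8100−157.1716)/(332.6400−186.2784)=-1.0000; B=V−Δ·S=279.2276
Node (2,2) S=396.0000: V=(p*·250.5500+(1−p*)·10.8100)/1.23=123.9630; Δ=(250.5500−10.8100)/(594.0000−332.6400)=0.9173; B=V−Δ·S=-239.2794
Node (1,0) S=147.8400: V=(p*·57.4676+(1−p*)·155.0420)/1.23=79.1743; Δ=(57.4676−155.0420)/(221.7600−124.1856)=-1.0000; B=V−Δ·S=227.0143
Node (1,1) S=264.0000: V=(p*·123.9630+(1−p*)·57.4676)/1.23=78.6670; Δ=(123.9630−57.4676)/(396.0000−221.7600)=0.3816; B=V−Δ·S=-22.0836
Node (0,0) S=176.0000: V=(p*·78.6670+(1−p*)·79.1743)/1.23=64.1256; Δ=(78.6670−79.1743)/(264.0000−147.8400)=-0.0044; B=V−Δ·S=64.8944
Each (Δ,B) replicates both successor values, so the strategy is self-financing and V0 is arbitrage-free.

(0,0): Delta=-0.0044 Bond=64.8944
(1,0): Delta=-1.0000 Bond=227.0143
(1,1): Delta=0.3816 Bond=-22.0836
(2,0): Delta=-1.0000 Bond=279.2276
(2,1): Delta=-1.0000 Bond=279.2276
(2,2): Delta=0.9173 Bond=-239.2794
V0=64.1256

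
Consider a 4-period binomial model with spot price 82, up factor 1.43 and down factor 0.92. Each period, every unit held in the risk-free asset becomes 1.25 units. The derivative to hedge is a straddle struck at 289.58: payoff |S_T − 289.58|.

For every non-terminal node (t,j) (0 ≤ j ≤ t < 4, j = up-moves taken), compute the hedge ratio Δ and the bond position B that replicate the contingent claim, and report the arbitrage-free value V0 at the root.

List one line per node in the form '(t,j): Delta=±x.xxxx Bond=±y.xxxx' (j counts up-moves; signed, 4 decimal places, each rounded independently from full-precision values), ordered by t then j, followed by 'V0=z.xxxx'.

Risk-neutral probability p* = (R−d)/(u−d) = (1.25−0.92)/(1.43−0.92) = 0.6471.
Terminal payoffs: V(4,0)=230.8358, V(4,1)=198.2710, V(4,2)=147.6541, V(4,3)=68.9778, V(4,4)=53.3125
Node (3,0) S=63.8524: V=(p*·198.2710+(1−p*)·230.8358)/1.25=167.8116; Δ=(198.2710−230.8358)/(91.3090−58.7442)=-1.0000; B=V−Δ·S=231.6640
Node (3,1) S=99.2489: V=(p*·147.6541+(1−p*)·198.2710)/1.25=132.4151; Δ=(147.6541−198.2710)/(141.9259−91.3090)=-1.0000; B=V−Δ·S=231.6640
Node (3,2) S=154.2673: V=(p*·68.9778+(1−p*)·147.6541)/1.25=77.3967; Δ=(68.9778−147.6541)/(220.6022−141.9259)=-1.0000; B=V−Δ·S=231.6640
Node (3,3) S=239.7850: V=(p*·53.3125+(1−p*)·68.9778)/1.25=47.0732; Δ=(53.3125−68.9778)/(342.8925−220.6022)=-0.1281; B=V−Δ·S=77.7895
Node (2,0) S=69.4048: V=(p*·132.4151+(1−p*)·167.8116)/1.25=115.9264; Δ=(132.4151−167.8116)/(99.2489−63.8524)=-1.0000; B=V−Δ·S=185.3312
Node (2,1) S=107.8792: V=(p*·77.3967+(1−p*)·132.4151)/1.25=77.4520; Δ=(77.3967−132.4151)/(154.2673−99.2489)=-1.0000; B=V−Δ·S=185.3312
Node (2,2) S=167.6818: V=(p*·47.0732+(1−p*)·77.3967)/1.25=46.2205; Δ=(47.0732−77.3967)/(239.7850−154.2673)=-0.3546; B=V−Δ·S=105.6785
Node (1,0) S=75.4400: V=(p*·77.4520+(1−p*)·115.9264)/1.25=72.8250; Δ=(77.4520−115.9264)/(107.8792−69.4048)=-1.0000; B=V−Δ·S=148.2650
Node (1,1) S=117.2600: V=(p*·46.2205+(1−p*)·77.4520)/1.25=45.7947; Δ=(46.2205−77.4520)/(167.6818−107.8792)=-0.5222; B=V−Δ·S=107.0330
Node (0,0) S=82.0000: V=(p*·45.7947+(1−p*)·72.8250)/1.25=44.2678; Δ=(45.7947−72.8250)/(117.2600−75.4400)=-0.6463; B=V−Δ·S=97.2684
Root portfolio cost Δ·82+B reproduces V0=44.2678.

(0,0): Delta=-0.6463 Bond=97.2684
(1,0): Delta=-1.0000 Bond=148.2650
(1,1): Delta=-0.5222 Bond=107.0330
(2,0): Delta=-1.0000 Bond=185.3312
(2,1): Delta=-1.0000 Bond=185.3312
(2,2): Delta=-0.3546 Bond=105.6785
(3,0): Delta=-1.0000 Bond=231.6640
(3,1): Delta=-1.0000 Bond=231.6640
(3,2): Delta=-1.0000 Bond=231.6640
(3,3): Delta=-0.1281 Bond=77.7895
V0=44.2678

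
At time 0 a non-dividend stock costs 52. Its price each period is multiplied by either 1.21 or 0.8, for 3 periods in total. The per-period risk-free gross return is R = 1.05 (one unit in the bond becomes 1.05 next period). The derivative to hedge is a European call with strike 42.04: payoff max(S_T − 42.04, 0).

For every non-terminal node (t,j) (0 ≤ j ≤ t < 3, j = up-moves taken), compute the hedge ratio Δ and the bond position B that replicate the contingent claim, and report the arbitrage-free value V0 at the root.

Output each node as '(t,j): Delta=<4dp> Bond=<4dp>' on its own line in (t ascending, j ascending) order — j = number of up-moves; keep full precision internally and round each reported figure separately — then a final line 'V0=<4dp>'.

Under the risk-neutral measure, an up-move has probability p* = (R−d)/(u−d) = 0.6098 and values discount at R = 1.05.
Payoff layer (t=3): V(3,0)=0.0000, V(3,1)=0.0000, V(3,2)=18.8666, V(3,3)=50.0812
  t=2,j=0: stock 33.2800 → up 40.2688 (V=0.0000), down 26.6240 (V=0.0000). Price 0.0000; hedge Δ=0.0000, bond B=0.0000.
  t=2,j=1: stock 50.3360 → up 60.9066 (V=18.8666), down 40.2688 (V=0.0000). Price 10.9562; hedge Δ=0.9142, bond B=-35.0598.
  t=2,j=2: stock 76.1332 → up 92.1212 (V=50.0812), down 60.9066 (V=18.8666). Price 36.0951; hedge Δ=1.0000, bond B=-40.0381.
  t=1,j=0: stock 41.6000 → up 50.3360 (V=10.9562), down 33.2800 (V=0.0000). Price 6.3625; hedge Δ=0.6424, bond B=-20.3599.
  t=1,j=1: stock 62.9200 → up 76.1332 (V=36.0951), down 50.3360 (V=10.9562). Price 25.0331; hedge Δ=0.9745, bond B=-36.2813.
  t=0,j=0: stock 52.0000 → up 62.9200 (V=25.0331), down 41.6000 (V=6.3625). Price 16.9019; hedge Δ=0.8757, bond B=-28.6363.
Root portfolio cost Δ·52+B reproduces V0=16.9019.

(0,0): Delta=0.8757 Bond=-28.6363
(1,0): Delta=0.6424 Bond=-20.3599
(1,1): Delta=0.9745 Bond=-36.2813
(2,0): Delta=0.0000 Bond=0.0000
(2,1): Delta=0.9142 Bond=-35.0598
(2,2): Delta=1.0000 Bond=-40.0381
V0=16.9019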